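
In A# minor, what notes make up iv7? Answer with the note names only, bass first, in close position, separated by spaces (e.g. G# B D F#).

D# F# A# C#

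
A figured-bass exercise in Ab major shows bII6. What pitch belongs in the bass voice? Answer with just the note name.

bII in Ab major has root Bbb; the chord is Bbb-Db-Fb.
The figure 6 means first inversion — the third is in the bass.

Db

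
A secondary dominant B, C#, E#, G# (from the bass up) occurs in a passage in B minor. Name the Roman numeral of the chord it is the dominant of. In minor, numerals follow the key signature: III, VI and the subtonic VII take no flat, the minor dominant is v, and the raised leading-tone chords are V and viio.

V

The chord is a dominant seventh chord on C#.
A dominant resolves down a perfect fifth: C# → F#. In B minor, F# is scale degree 5, i.e. V.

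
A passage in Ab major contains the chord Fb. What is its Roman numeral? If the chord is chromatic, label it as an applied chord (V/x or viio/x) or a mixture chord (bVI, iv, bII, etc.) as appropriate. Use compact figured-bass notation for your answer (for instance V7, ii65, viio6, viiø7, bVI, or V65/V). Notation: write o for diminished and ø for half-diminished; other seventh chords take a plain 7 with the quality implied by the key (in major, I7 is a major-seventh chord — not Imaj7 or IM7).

The pitches Fb-Ab-Cb form a major triad rooted on Fb.
Fb is the lowered sixth degree of Ab major (diatonic 6 would be F). This is a major triad on the lowered sixth degree, borrowed from the parallel minor.

bVI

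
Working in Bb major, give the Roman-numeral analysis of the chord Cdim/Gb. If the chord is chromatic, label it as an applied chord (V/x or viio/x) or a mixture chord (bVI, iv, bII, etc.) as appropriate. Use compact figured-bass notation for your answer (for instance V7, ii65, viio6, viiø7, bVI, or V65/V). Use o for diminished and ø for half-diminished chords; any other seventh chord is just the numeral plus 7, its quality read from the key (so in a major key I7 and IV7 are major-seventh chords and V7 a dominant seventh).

Stacked in thirds the chord is C-Eb-Gb: a diminished triad on C.
C is the second degree of Bb major. This is the diminished supertonic triad, borrowed from the parallel minor.
With Gb in the bass the chord is in second inversion, so the figured bass is 64.

iio64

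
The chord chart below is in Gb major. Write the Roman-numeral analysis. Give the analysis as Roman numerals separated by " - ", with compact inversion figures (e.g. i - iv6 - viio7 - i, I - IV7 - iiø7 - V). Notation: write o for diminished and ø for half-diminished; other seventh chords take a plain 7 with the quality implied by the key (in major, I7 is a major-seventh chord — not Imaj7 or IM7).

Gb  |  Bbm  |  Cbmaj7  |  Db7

Gb: major triad on Gb = scale degree 1 → I.
Bbm: minor triad on Bb = scale degree 3 → iii.
Cbmaj7 has root Cb, degree 4 in Gb major, so IV7.
Db7 has root Db, degree 5 in Gb major, so V7.

I - iii - IV7 - V7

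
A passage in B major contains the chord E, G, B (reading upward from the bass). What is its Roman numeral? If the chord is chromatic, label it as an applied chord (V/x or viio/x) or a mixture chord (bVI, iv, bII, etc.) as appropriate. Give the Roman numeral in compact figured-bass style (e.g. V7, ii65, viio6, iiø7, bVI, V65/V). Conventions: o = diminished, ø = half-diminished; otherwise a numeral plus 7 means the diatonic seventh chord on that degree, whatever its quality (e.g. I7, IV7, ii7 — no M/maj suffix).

The pitches E-G-B form a minor triad rooted on E.
E is the fourth degree of B major. This is the minor subdominant, borrowed from the parallel minor.

iv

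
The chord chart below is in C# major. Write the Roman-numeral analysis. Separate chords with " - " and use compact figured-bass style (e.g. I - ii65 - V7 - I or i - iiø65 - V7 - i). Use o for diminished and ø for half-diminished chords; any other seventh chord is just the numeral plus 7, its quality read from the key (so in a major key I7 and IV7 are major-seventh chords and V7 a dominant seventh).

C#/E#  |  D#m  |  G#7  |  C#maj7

C#/E#: major triad on C# = scale degree 1 → I6.
D#m has root D#, degree 2 in C# major, so ii.
G#7: root G# is the dominant; dominant seventh chord there is V7.
C#maj7: root C# is the tonic; major seventh chord there is I7.

I6 - ii - V7 - I7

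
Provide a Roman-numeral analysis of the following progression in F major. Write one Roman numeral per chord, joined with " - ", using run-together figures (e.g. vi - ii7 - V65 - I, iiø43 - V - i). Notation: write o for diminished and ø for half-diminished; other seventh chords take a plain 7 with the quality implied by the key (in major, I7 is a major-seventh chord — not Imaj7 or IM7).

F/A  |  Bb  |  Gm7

I6 - IV - ii7

F/A: root F is the tonic; major triad there is I6.
Bb has root Bb, degree 4 in F major, so IV.
Gm7 has root G, degree 2 in F major, so ii7.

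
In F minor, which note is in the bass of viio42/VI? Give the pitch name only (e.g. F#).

Bbb

The applied chord viio42/VI is rooted on C: C-Eb-Gb-Bbb.
The figure 42 means third inversion — the seventh is in the bass.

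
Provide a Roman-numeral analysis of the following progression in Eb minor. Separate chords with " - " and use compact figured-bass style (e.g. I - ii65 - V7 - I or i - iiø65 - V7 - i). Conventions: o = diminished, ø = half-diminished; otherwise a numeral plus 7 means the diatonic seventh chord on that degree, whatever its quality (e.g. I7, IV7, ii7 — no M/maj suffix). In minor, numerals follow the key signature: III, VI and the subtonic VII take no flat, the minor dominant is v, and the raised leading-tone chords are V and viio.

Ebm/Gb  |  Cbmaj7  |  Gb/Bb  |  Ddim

Ebm/Gb: root Eb is the tonic; minor triad there is i6.
Cbmaj7: major seventh chord on Cb = scale degree 6 → VI7.
Gb/Bb: root Gb is the mediant; major triad there is III6.
Ddim: diminished triad on D = scale degree 7 → viio.

i6 - VI7 - III6 - viio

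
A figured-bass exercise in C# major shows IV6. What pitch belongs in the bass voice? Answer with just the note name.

A#

IV in C# major has root F#; the chord is F#-A#-C#.
The figure 6 means first inversion — the third is in the bass.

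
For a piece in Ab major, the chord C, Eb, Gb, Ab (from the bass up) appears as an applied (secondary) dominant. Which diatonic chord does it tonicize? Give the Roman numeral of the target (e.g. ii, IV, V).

The chord is a dominant seventh chord on Ab.
A dominant resolves down a perfect fifth: Ab → Db. In Ab major, Db is scale degree 4, i.e. IV.

IV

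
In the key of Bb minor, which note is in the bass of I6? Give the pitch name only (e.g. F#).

D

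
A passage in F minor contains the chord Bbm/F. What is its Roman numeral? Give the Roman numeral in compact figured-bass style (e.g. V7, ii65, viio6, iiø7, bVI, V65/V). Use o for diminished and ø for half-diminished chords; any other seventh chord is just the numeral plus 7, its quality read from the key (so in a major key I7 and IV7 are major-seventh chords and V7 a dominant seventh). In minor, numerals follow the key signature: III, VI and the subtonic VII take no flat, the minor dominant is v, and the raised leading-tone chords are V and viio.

iv64

Stacked in thirds the chord is Bb-Db-F: a minor triad on Bb.
In F minor, Bb is the subdominant; the diatonic minor triad there is iv.
With F in the bass the chord is in second inversion, so the figured bass is 64.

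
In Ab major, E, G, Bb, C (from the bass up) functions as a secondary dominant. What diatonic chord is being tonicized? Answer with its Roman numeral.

The chord is a dominant seventh chord on C.
A dominant resolves down a perfect fifth: C → F. In Ab major, F is scale degree 6, i.e. vi.

vi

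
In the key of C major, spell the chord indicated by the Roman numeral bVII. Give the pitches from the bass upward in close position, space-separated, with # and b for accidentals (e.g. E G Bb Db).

bVII is a major triad on the lowered seventh degree (the subtonic), borrowed from the parallel minor. In C major that root is Bb.
So the chord is Bb-D-F.

Bb D F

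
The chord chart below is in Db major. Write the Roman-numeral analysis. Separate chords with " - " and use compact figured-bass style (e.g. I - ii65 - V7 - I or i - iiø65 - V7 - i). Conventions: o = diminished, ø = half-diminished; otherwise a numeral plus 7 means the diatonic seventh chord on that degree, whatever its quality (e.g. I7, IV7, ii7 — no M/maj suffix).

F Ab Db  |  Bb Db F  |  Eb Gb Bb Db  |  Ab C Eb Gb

F-Ab-Db has root Db, degree 1 in Db major, so I6.
Bb-Db-F: root Bb is the submediant; minor triad there is vi.
Eb-Gb-Bb-Db: minor seventh chord on Eb = scale degree 2 → ii7.
Ab-C-Eb-Gb has root Ab, degree 5 in Db major, so V7.

I6 - vi - ii7 - V7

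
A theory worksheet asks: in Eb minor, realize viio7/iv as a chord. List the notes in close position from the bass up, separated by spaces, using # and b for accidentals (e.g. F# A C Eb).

The slash marks an applied leading-tone chord: viio of iv. In Eb minor, iv is Ab, so the leading tone to it is G, a half step below.
Building a fully diminished seventh chord on G gives G-Bb-Db-Fb.

G Bb Db Fb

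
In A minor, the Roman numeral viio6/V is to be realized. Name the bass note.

The applied chord viio6/V is rooted on D#: D#-F#-A.
The figure 6 means first inversion — the third is in the bass.

F#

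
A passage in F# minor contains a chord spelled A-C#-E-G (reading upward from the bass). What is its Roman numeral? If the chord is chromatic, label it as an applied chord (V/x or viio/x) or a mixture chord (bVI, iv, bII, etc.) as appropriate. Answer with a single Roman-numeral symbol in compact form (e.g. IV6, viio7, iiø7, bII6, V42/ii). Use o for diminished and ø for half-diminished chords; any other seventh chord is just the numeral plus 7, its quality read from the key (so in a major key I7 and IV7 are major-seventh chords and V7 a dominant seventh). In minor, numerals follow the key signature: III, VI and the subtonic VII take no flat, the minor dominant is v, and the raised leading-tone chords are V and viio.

The pitches A-C#-E-G form a dominant seventh chord rooted on A.
A is not a diatonic chord root with this quality in F# minor, but it lies a perfect fifth above D (VI), so the chord functions as an applied dominant of VI.

V7/VI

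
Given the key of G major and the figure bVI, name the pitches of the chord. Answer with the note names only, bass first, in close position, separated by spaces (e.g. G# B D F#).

Scale degree 6 in G major is E; lowering it a half step gives Eb. bVI is a major triad on the lowered sixth degree, borrowed from the parallel minor.
So the chord is Eb-G-Bb.

Eb G Bb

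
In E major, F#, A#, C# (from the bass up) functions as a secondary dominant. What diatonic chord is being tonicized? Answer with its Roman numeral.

The chord is a major triad on F#.
A dominant resolves down a perfect fifth: F# → B. In E major, B is scale degree 5, i.e. V.

V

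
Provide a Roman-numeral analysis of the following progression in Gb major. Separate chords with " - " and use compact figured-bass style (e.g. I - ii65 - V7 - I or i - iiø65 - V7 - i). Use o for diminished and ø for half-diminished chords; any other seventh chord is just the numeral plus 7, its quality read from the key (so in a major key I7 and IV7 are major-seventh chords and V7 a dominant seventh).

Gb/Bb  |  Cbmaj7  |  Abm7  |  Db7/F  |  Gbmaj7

Gb/Bb: major triad on Gb = scale degree 1 → I6.
Cbmaj7: major seventh chord on Cb = scale degree 4 → IV7.
Abm7: minor seventh chord on Ab = scale degree 2 → ii7.
Db7/F: root Db is the dominant; dominant seventh chord there is V65.
Gbmaj7: major seventh chord on Gb = scale degree 1 → I7.

I6 - IV7 - ii7 - V65 - I7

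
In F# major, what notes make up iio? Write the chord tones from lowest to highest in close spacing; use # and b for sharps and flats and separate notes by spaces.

iio is the diminished supertonic triad, borrowed from the parallel minor. In F# major that root is G#.
So the chord is G#-B-D.

G# B D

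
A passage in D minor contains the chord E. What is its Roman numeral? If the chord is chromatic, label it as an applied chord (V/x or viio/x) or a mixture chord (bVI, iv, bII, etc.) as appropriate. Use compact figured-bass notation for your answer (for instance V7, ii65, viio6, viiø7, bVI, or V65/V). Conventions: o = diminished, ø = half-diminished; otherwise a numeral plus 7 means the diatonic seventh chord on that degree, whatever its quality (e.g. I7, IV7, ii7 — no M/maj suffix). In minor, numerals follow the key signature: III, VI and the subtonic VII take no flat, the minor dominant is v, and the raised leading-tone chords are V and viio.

The pitches E-G#-B form a major triad rooted on E.
E is not a diatonic chord root with this quality in D minor, but it lies a perfect fifth above A (V), so the chord functions as an applied dominant of V.

V/V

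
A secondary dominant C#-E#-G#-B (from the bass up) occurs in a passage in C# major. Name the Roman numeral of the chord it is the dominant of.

IV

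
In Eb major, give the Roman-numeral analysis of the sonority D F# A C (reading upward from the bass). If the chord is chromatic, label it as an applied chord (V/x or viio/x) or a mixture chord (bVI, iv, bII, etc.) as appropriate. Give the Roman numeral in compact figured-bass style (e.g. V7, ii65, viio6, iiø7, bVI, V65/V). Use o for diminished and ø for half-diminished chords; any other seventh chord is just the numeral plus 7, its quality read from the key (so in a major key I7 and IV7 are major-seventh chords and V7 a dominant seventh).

The pitches D-F#-A-C form a dominant seventh chord rooted on D.
D is not a diatonic chord root with this quality in Eb major, but it lies a perfect fifth above G (iii), so the chord functions as an applied dominant of iii.

V7/iii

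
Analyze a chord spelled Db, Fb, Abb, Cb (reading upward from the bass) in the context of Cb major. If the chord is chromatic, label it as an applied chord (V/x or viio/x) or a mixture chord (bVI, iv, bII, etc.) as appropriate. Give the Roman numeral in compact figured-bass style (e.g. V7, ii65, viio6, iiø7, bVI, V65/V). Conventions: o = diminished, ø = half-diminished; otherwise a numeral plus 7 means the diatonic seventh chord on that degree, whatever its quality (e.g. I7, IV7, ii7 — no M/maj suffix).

The pitches Db-Fb-Abb-Cb form a half-diminished seventh chord rooted on Db.
Db is the second degree of Cb major. This is the half-diminished supertonic seventh, borrowed from the parallel minor.

iiø7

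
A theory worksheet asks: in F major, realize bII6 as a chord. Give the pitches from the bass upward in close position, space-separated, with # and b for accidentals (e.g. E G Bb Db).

Bb Db Gb

bII6 is the Neapolitan sixth — a major triad on the lowered second degree, here in its customary first inversion. In F major that root is Gb.
So the chord is Gb-Bb-Db.
With the 6 figure the chord is in first inversion; from the bass Bb upward in close position it reads Bb-Db-Gb.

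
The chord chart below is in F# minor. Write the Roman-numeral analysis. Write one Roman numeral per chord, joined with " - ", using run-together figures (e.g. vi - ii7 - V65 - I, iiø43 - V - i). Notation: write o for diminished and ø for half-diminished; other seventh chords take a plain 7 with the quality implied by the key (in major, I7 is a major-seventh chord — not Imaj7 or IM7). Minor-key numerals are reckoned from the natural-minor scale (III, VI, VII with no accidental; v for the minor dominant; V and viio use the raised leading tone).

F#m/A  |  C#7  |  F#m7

i6 - V7 - i7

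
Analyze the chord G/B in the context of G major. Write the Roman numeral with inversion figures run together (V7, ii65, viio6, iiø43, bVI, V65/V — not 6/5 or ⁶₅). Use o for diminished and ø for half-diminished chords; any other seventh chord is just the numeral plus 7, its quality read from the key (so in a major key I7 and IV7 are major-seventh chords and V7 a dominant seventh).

I6

The pitches G-B-D form a major triad rooted on G.
G is scale degree 1 in G major, and a major triad on that degree is written I.
With B in the bass the chord is in first inversion, so the figured bass is 6.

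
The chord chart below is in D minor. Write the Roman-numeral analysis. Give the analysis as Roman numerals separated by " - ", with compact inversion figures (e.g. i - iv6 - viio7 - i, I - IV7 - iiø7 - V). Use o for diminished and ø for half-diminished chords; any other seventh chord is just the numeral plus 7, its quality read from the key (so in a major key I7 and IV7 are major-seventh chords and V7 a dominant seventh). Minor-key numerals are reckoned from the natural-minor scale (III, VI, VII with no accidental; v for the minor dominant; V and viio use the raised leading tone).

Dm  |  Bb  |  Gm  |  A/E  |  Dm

i - VI - iv - V64 - i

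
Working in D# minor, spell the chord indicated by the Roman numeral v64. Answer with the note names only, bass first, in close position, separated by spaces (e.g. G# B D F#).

E# A# C#

In D# minor, scale degree 5 is A#, and the diatonic chord built there is a minor triad.
That chord is spelled A#-C#-E#.
The figured bass 64 indicates second inversion, placing the fifth (E#) in the bass: E#-A#-C#.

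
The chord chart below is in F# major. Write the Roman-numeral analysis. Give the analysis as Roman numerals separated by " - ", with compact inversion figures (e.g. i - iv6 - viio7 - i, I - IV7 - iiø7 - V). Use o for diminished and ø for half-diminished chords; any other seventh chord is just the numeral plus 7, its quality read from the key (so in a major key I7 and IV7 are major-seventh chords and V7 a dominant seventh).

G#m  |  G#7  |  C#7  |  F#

G#m has root G#, degree 2 in F# major, so ii.
G#7: chromatic; G# is V of V, so V7/V.
C#7: root C# is the dominant; dominant seventh chord there is V7.
F#: root F# is the tonic; major triad there is I.

ii - V7/V - V7 - I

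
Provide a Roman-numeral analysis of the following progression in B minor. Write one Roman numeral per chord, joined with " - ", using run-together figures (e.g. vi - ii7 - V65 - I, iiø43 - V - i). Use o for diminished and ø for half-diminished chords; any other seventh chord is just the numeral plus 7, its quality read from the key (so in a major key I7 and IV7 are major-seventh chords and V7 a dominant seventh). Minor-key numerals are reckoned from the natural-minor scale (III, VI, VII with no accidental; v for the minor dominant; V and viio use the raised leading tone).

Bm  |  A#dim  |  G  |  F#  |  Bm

i - viio - VI - V - i

Bm: root B is the tonic; minor triad there is i.
A#dim: diminished triad on A# = scale degree 7 → viio.
G has root G, degree 6 in B minor, so VI.
F#: major triad on F# = scale degree 5 → V.
Bm: root B is the tonic; minor triad there is i.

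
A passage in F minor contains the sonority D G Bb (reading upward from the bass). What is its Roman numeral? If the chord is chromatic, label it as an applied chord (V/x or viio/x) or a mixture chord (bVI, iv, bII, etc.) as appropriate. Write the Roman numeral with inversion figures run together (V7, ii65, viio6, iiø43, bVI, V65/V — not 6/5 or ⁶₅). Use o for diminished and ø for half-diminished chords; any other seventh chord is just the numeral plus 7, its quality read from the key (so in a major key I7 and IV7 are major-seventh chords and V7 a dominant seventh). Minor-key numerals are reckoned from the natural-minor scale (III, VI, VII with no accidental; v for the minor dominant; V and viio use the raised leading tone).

The pitches G-Bb-D form a minor triad rooted on G.
G is the second degree of F minor. This is the minor supertonic, borrowed from the parallel major (the Dorian ii).
With D in the bass the chord is in second inversion, so the figured bass is 64.

ii64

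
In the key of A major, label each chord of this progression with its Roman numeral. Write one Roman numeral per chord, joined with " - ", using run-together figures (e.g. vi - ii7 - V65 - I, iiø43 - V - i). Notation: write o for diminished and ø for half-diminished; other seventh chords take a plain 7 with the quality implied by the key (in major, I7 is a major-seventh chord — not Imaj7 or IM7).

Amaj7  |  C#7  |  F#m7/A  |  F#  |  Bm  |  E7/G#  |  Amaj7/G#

I7 - V7/vi - vi65 - V/ii - ii - V65 - I42

Amaj7 has root A, degree 1 in A major, so I7.
C#7: chromatic; C# is V of vi, so V7/vi.
F#m7/A: minor seventh chord on F# = scale degree 6 → vi65.
F#: a major triad on F#, the applied dominant of ii → V/ii.
Bm: root B is the supertonic; minor triad there is ii.
E7/G#: root E is the dominant; dominant seventh chord there is V65.
Amaj7/G# has root A, degree 1 in A major, so I42.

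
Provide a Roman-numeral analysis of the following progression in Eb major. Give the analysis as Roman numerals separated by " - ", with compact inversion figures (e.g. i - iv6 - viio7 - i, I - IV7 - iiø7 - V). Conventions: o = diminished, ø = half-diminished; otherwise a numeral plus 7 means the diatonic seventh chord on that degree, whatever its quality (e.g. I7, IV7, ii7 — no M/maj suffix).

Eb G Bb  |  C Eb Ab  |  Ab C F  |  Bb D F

Eb-G-Bb: major triad on Eb = scale degree 1 → I.
C-Eb-Ab: root Ab is the subdominant; major triad there is IV6.
Ab-C-F: root F is the supertonic; minor triad there is ii6.
Bb-D-F has root Bb, degree 5 in Eb major, so V.

I - IV6 - ii6 - V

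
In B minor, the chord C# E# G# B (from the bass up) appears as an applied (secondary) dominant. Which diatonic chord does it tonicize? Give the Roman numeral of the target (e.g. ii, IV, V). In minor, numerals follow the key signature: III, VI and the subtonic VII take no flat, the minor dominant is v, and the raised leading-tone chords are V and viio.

V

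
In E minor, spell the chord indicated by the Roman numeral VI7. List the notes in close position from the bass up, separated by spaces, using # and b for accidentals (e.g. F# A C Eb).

C E G B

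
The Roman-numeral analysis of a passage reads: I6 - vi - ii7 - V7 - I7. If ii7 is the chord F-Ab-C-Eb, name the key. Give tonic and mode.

Eb major

The chord Fm7 is a minor seventh chord rooted on F; its label is ii7.
If F is scale degree 2 and the mode makes that degree carry a minor seventh chord, the tonic is Eb and the mode is major.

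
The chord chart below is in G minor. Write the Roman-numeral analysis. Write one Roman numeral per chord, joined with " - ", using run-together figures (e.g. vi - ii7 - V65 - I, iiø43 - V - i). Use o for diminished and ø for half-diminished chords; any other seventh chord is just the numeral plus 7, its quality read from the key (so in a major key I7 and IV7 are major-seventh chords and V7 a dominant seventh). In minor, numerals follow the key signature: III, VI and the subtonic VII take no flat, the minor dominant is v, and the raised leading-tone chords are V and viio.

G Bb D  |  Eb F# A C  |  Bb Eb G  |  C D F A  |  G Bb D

G-Bb-D: root G is the tonic; minor triad there is i.
Eb-F#-A-C: root F# is the leading tone; fully diminished seventh chord there is viio42.
Bb-Eb-G: major triad on Eb = scale degree 6 → VI64.
C-D-F-A: minor seventh chord on D = scale degree 5 → v42.
G-Bb-D: minor triad on G = scale degree 1 → i.

i - viio42 - VI64 - v42 - i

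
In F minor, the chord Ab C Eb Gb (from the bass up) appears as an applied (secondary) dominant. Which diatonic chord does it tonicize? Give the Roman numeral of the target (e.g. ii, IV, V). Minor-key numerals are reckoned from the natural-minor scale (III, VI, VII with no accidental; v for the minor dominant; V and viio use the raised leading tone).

VI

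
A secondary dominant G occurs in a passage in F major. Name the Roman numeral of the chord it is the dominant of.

V

The chord is a major triad on G.
A dominant resolves down a perfect fifth: G → C. In F major, C is scale degree 5, i.e. V.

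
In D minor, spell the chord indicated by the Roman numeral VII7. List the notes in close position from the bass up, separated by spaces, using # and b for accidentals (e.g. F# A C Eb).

C E G Bb

The numeral's case and figure indicate a dominant seventh chord. In D minor its root, scale degree 7, is C.
That chord is spelled C-E-G-Bb.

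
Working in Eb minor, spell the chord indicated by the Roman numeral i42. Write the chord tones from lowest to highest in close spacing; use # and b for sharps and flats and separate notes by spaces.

Db Eb Gb Bb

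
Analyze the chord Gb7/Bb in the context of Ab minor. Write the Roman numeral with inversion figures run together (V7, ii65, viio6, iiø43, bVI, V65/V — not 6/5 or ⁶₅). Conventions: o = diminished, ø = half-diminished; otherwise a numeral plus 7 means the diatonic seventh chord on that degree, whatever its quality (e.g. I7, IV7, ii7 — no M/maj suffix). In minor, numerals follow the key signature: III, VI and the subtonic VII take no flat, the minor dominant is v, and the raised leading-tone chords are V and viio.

The pitches Gb-Bb-Db-Fb form a dominant seventh chord rooted on Gb.
In Ab minor, Gb is the subtonic; the diatonic dominant seventh chord there is VII7.
With Bb in the bass the chord is in first inversion, so the figured bass is 65.

VII65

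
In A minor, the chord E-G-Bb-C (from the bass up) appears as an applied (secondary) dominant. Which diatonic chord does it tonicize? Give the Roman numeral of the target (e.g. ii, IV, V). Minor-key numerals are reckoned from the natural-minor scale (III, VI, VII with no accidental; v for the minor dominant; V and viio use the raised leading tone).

VI

The chord is a dominant seventh chord on C.
A dominant resolves down a perfect fifth: C → F. In A minor, F is scale degree 6, i.e. VI.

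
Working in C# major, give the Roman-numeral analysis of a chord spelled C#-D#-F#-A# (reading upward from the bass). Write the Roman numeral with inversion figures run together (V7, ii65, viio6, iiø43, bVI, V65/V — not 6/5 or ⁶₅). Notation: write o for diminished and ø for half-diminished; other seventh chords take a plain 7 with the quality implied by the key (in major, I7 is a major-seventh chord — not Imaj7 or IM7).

The pitches D#-F#-A#-C# form a minor seventh chord rooted on D#.
In C# major, D# is the supertonic; the diatonic minor seventh chord there is ii7.
With C# in the bass the chord is in third inversion, so the figured bass is 42.

ii42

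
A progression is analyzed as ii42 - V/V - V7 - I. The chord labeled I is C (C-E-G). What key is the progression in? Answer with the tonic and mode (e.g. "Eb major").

C major

The anchor chord is a major triad on C, labeled I.
If C is scale degree 1 and the mode makes that degree carry a major triad, the tonic is C and the mode is major.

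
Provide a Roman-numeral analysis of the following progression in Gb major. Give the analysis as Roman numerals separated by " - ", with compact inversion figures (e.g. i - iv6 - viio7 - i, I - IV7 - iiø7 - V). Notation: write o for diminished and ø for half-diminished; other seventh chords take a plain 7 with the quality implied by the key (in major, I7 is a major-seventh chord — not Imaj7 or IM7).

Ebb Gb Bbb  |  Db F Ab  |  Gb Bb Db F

Ebb-Gb-Bbb is non-diatonic — bVI, a mixture chord from Gb minor.
Db-F-Ab: root Db is the dominant; major triad there is V.
Gb-Bb-Db-F: root Gb is the tonic; major seventh chord there is I7.

bVI - V - I7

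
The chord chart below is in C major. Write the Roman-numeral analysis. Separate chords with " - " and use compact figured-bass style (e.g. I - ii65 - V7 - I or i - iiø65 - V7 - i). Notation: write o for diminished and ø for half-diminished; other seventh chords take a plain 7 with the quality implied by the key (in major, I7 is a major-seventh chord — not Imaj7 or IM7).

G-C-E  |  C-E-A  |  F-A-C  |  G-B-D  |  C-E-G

G-C-E has root C, degree 1 in C major, so I64.
C-E-A: minor triad on A = scale degree 6 → vi6.
F-A-C: root F is the subdominant; major triad there is IV.
G-B-D: root G is the dominant; major triad there is V.
C-E-G has root C, degree 1 in C major, so I.

I64 - vi6 - IV - V - I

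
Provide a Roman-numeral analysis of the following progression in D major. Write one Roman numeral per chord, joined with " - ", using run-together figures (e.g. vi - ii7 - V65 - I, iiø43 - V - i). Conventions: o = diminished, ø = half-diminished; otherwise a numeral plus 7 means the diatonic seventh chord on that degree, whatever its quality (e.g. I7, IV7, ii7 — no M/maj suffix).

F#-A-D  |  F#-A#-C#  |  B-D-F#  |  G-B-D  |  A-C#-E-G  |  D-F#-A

I6 - V/vi - vi - IV - V7 - I

F#-A-D: major triad on D = scale degree 1 → I6.
F#-A#-C#: chromatic; F# is V of vi, so V/vi.
B-D-F# has root B, degree 6 in D major, so vi.
G-B-D: major triad on G = scale degree 4 → IV.
A-C#-E-G has root A, degree 5 in D major, so V7.
D-F#-A: major triad on D = scale degree 1 → I.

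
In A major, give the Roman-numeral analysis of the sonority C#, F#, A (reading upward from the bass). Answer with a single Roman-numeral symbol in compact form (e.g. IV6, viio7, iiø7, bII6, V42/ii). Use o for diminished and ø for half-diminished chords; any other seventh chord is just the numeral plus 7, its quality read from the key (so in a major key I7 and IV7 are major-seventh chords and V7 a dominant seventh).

The pitches F#-A-C# form a minor triad rooted on F#.
F# is scale degree 6 in A major, and a minor triad on that degree is written vi.
With C# in the bass the chord is in second inversion, so the figured bass is 64.

vi64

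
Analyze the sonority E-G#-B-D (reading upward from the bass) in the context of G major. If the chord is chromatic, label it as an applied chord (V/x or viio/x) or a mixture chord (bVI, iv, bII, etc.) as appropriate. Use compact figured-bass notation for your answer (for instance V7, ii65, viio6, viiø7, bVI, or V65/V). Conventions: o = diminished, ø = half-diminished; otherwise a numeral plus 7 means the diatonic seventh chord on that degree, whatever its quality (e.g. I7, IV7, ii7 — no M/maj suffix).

V7/ii

Stacked in thirds the chord is E-G#-B-D: a dominant seventh chord on E.
E is not a diatonic chord root with this quality in G major, but it lies a perfect fifth above A (ii), so the chord functions as an applied dominant of ii.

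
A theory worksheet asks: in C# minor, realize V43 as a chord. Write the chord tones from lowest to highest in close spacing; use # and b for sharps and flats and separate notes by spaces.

D# F# G# B#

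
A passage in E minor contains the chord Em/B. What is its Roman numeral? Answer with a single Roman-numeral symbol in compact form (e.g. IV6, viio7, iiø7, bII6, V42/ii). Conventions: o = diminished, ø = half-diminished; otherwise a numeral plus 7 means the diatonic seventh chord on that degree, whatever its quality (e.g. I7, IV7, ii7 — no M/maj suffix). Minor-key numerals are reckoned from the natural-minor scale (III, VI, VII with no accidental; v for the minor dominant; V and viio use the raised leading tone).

i64

Stacked in thirds the chord is E-G-B: a minor triad on E.
In E minor, E is the tonic; the diatonic minor triad there is i.
With B in the bass the chord is in second inversion, so the figured bass is 64.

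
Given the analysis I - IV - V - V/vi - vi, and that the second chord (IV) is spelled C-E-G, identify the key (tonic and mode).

G major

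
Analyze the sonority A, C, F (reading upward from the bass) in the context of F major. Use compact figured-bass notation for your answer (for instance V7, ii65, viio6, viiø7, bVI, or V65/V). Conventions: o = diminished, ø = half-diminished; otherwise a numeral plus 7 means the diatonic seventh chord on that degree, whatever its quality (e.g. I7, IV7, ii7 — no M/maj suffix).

The pitches F-A-C form a major triad rooted on F.
F is scale degree 1 in F major, and a major triad on that degree is written I.
With A in the bass the chord is in first inversion, so the figured bass is 6.

I6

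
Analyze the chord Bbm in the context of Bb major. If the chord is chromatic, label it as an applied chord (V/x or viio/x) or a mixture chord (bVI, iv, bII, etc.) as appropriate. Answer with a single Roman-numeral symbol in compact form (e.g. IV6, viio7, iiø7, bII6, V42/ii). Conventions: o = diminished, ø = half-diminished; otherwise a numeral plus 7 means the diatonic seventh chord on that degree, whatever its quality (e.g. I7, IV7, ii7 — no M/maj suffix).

Stacked in thirds the chord is Bb-Db-F: a minor triad on Bb.
Bb is the first degree of Bb major. This is the minor tonic, borrowed from the parallel minor.

i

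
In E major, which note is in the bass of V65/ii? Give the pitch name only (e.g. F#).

E#

The applied chord V65/ii is rooted on C#: C#-E#-G#-B.
The figure 65 means first inversion — the third is in the bass.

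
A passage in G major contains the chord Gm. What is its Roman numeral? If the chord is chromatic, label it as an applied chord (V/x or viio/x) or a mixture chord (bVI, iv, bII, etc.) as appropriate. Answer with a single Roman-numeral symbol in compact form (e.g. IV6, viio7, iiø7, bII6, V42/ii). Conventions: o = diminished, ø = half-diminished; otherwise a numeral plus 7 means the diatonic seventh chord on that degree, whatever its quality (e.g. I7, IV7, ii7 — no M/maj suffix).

Stacked in thirds the chord is G-Bb-D: a minor triad on G.
G is the first degree of G major. This is the minor tonic, borrowed from the parallel minor.

i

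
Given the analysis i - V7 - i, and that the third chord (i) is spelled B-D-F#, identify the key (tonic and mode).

B minor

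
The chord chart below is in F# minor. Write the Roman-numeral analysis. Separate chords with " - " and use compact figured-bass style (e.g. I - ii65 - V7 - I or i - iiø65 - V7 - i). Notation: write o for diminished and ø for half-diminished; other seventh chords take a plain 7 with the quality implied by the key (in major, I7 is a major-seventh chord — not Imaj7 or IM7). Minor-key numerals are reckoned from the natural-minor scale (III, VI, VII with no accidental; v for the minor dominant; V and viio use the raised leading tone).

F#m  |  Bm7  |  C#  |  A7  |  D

F#m: root F# is the tonic; minor triad there is i.
Bm7 has root B, degree 4 in F# minor, so iv7.
C# has root C#, degree 5 in F# minor, so V.
A7: a dominant seventh chord on A, the applied dominant of VI → V7/VI.
D has root D, degree 6 in F# minor, so VI.

i - iv7 - V - V7/VI - VI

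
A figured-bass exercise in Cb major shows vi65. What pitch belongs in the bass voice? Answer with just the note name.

Cb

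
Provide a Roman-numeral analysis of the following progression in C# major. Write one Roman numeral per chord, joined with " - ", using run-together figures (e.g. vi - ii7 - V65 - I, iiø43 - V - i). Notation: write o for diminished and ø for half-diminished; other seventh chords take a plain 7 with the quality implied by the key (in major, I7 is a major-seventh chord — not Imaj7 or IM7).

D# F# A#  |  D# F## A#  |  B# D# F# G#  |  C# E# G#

D#-F#-A#: minor triad on D# = scale degree 2 → ii.
D#-F##-A#: a major triad on D#, the applied dominant of V → V/V.
B#-D#-F#-G# has root G#, degree 5 in C# major, so V65.
C#-E#-G#: root C# is the tonic; major triad there is I.

ii - V/V - V65 - I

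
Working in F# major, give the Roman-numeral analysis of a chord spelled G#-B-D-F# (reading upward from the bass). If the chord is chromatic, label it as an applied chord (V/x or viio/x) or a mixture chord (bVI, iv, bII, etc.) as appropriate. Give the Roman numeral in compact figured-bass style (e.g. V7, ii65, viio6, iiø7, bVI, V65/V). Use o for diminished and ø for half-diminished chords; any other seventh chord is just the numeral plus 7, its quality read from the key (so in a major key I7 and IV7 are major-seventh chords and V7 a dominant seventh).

iiø7

The pitches G#-B-D-F# form a half-diminished seventh chord rooted on G#.
G# is the second degree of F# major. This is the half-diminished supertonic seventh, borrowed from the parallel minor.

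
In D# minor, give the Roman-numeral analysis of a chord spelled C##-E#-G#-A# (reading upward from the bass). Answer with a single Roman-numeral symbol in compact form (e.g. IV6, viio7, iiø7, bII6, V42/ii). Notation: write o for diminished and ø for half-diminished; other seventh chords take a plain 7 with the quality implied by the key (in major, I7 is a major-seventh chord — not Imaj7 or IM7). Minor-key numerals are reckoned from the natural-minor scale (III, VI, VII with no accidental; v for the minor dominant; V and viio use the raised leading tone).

V65

Stacked in thirds the chord is A#-C##-E#-G#: a dominant seventh chord on A#.
A# is scale degree 5 in D# minor, and a dominant seventh chord on that degree is written V7.
With C## in the bass the chord is in first inversion, so the figured bass is 65.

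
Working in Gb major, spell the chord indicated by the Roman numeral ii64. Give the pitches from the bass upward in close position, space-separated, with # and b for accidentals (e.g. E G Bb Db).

In Gb major, scale degree 2 is Ab, and the diatonic chord built there is a minor triad.
That chord is spelled Ab-Cb-Eb.
With the 64 figure the chord is in second inversion; from the bass Eb upward in close position it reads Eb-Ab-Cb.

Eb Ab Cb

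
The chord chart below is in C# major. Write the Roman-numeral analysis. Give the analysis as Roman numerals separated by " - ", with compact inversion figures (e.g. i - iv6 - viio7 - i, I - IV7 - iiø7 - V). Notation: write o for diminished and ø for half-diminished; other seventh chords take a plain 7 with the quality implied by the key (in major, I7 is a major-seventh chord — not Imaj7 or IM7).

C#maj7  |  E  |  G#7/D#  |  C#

I7 - bIII - V43 - I

C#maj7: root C# is the tonic; major seventh chord there is I7.
E: major triad on E — chromatic; bIII (borrowed from the parallel minor).
G#7/D#: root G# is the dominant; dominant seventh chord there is V43.
C# has root C#, degree 1 in C# major, so I.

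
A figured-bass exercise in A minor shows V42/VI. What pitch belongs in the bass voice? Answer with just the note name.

Bb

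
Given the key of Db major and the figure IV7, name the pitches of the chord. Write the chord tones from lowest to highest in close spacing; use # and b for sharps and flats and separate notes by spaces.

The numeral's case and figure indicate a major seventh chord. In Db major its root, the fourth degree, is Gb.
That chord is spelled Gb-Bb-Db-F.

Gb Bb Db F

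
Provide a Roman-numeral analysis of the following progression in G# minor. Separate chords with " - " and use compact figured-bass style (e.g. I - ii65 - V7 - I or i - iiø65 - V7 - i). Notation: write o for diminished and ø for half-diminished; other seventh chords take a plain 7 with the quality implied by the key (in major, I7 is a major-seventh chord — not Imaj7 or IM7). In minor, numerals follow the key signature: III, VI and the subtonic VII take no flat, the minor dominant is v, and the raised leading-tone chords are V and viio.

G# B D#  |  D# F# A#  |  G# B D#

i - v - i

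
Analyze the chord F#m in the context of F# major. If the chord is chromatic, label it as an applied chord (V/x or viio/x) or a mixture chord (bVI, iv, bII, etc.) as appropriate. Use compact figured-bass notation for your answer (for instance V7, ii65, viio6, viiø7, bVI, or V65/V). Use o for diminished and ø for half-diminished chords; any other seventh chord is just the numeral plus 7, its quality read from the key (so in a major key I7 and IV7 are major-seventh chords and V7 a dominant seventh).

i

Stacked in thirds the chord is F#-A-C#: a minor triad on F#.
F# is the first degree of F# major. This is the minor tonic, borrowed from the parallel minor.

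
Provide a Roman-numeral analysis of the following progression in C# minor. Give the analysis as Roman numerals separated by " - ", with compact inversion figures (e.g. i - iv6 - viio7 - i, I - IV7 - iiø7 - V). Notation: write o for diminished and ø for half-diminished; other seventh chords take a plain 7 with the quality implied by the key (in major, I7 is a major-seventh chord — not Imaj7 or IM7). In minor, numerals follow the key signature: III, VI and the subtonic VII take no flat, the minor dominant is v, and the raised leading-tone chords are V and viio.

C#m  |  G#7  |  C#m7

C#m: root C# is the tonic; minor triad there is i.
G#7 has root G#, degree 5 in C# minor, so V7.
C#m7 has root C#, degree 1 in C# minor, so i7.

i - V7 - i7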